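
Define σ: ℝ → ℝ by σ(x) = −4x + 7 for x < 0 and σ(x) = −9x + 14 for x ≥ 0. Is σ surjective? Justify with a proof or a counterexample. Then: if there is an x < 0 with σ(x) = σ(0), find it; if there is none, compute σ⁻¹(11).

Both pieces are strictly decreasing (slopes −4 and −9), so each is injective on its own interval.
The left piece maps (−∞, 0) onto (7, ∞); the right piece maps [0, ∞) onto (−∞, 14].
The union (7, ∞) ∪ (−∞, 14] covers ℝ, so σ is surjective.
For the follow-up: the images overlap, so an x < 0 with σ(x) = σ(0) exists. σ(0) = 14; solving −4x + 7 = 14 for x < 0 gives x = (14 − 7)/(−4) = −7/4.

-7/4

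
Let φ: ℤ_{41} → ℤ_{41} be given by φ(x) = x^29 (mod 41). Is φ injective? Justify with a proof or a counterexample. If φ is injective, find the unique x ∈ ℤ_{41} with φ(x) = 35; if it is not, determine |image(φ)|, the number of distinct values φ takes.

Since 41 is prime, the nonzero elements of ℤ_{41} form a cyclic group of order 40.
As gcd(29, 40) = 1, raising to the 29th power is a bijection on this group: if x_1^29 ≡ x_2^29 then (x_1x_2^{−1})^29 = 1, and the only element of order dividing gcd(29, 40) = 1 is 1, so x_1 = x_2.
With φ(0) = 0 this makes φ injective on all of ℤ_{41}, hence bijective (finite equal-size domain and codomain). In particular φ is injective.
Since φ is injective, we find the preimage of 35. The inverse of x ↦ x^29 on (ℤ_{41})^× is x ↦ x^29, because 29·29 = 841 = 21·40 + 1 ≡ 1 (mod 40) and x^{40} = 1 for x ≠ 0 (Fermat). So φ⁻¹(35) = 35^29 mod 41.
Repeated squaring mod 41: 35^1 ≡ 35, 35^2 ≡ 35² = 1225 ≡ 36, 35^4 ≡ 36² = 1296 ≡ 25, 35^8 ≡ 25² = 625 ≡ 10, 35^16 ≡ 10² = 100 ≡ 18. Since 29 = 16 + 8 + 4 + 1, 35^29 ≡ 18·10·25·35: 18·10 = 180 ≡ 16, then 16·25 = 400 ≡ 31, then 31·35 = 1085 ≡ 19. So 35^29 ≡ 19 (mod 41).
Hence φ⁻¹(35) = 19.

19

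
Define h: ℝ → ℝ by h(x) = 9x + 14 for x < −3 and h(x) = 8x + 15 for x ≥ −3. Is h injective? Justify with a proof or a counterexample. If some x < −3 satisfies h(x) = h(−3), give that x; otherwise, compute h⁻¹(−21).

-35/9

Both pieces are strictly increasing (slopes 9 and 8), so each is injective on its own interval.
The left piece maps (−∞, −3) onto (−∞, −13); the right piece maps [−3, ∞) onto [−9, ∞).
These images are disjoint, so no value is attained by both pieces. Hence h is injective.
Because the two images are disjoint, no x < −3 has h(x) = h(−3), so we compute h⁻¹(−21): −21 lies in (−∞, −13), so solve 9x + 14 = −21: x = (−21 − 14)/9 = −35/9.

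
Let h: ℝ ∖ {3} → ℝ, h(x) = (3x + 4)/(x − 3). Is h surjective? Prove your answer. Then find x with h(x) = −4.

If h(x) = 3, cross-multiplying gives 1(3x + 4) = 3(x − 3), which simplifies to 4 = −9 — false.  So 3 has no preimage and h is not surjective.
Solving h(x) = −4: cross-multiplying gives 3x + 4 = −4(x − 3), which rearranges to 7x = 8, so x = 8/7.

8/7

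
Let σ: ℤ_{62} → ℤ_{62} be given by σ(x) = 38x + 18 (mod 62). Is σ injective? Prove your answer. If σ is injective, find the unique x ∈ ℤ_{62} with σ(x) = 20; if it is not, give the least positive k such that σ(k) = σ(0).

We have gcd(38, 62) = 2 > 1. Taking u = 0 and v = 31: σ(0) = 18 and σ(31) = 38·31 + 18 = 1196 ≡ 18 (mod 62).
So σ(0) = σ(31) while 0 ≠ 31, thus σ is not injective.
Since σ is not injective, we find the least positive k with σ(k) = σ(0): this means 38k ≡ 0 (mod 62), i.e. 62 ∣ 38k. Since gcd(38, 62) = 2, dividing through by 2 this holds exactly when 31 ∣ 19k, and as gcd(19, 31) = 1, exactly when 31 ∣ k.
The smallest positive such k is 31.

31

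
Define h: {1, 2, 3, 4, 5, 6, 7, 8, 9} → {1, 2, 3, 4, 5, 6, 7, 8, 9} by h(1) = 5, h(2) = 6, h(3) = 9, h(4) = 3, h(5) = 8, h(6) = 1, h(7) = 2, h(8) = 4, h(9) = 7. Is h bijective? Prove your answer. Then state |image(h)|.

9

The values 5, 6, 9, 3, 8, 1, 2, 4, 7 are a permutation of {1, 2, 3, 4, 5, 6, 7, 8, 9}: each element appears exactly once.
So h is injective and surjective, hence bijective.
The image of h is {1, 2, 3, 4, 5, 6, 7, 8, 9}, which has 9 elements.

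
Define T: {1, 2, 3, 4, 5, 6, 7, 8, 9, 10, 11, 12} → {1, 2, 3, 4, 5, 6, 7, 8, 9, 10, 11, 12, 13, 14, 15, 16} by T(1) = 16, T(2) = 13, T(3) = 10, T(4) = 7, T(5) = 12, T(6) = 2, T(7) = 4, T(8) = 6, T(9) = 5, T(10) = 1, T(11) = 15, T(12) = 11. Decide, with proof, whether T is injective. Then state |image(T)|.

The values T(1), …, T(12) are 16, 13, 10, 7, 12, 2, 4, 6, 5, 1, 15, 11 — all distinct.
So T(u) = T(v) only when u = v, and T is injective.
The image of T is {1, 2, 4, 5, 6, 7, 10, 11, 12, 13, 15, 16}, which has 12 elements.

12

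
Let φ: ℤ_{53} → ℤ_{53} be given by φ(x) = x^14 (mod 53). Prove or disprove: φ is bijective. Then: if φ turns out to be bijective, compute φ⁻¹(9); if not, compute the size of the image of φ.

27

φ(26): Repeated squaring mod 53: 26^1 ≡ 26, 26^2 ≡ 26² = 676 ≡ 40, 26^4 ≡ 40² = 1600 ≡ 10, 26^8 ≡ 10² = 100 ≡ 47. Since 14 = 8 + 4 + 2, 26^14 ≡ 47·10·40: 47·10 = 470 ≡ 46, then 46·40 = 1840 ≡ 38. So 26^14 ≡ 38 (mod 53).
φ(27): Repeated squaring mod 53: 27^1 ≡ 27, 27^2 ≡ 27² = 729 ≡ 40, 27^4 ≡ 40² = 1600 ≡ 10, 27^8 ≡ 10² = 100 ≡ 47. Since 14 = 8 + 4 + 2, 27^14 ≡ 47·10·40: 47·10 = 470 ≡ 46, then 46·40 = 1840 ≡ 38. So 27^14 ≡ 38 (mod 53).
So φ(26) = φ(27) = 38 while 26 ≠ 27, therefore φ is not injective, hence not bijective.
Since φ is not bijective, we determine |image(φ)|. Computing x^14 mod 53 for each x (by repeated squaring, reducing mod 53 at every step), the values φ(0), φ(1), …, φ(52) are: 0, 1, 7, 37, 49, 9, 47, 46, 25, 44, 10, 42, 11, 13, 4, 15, 16, 36, 43, 40, 17, 6, 29, 52, 24, 28, 38, 38, 28, 24, 52, 29, 6, 17, 40, 43, 36, 16, 15, 4, 13, 11, 42, 10, 44, 25, 46, 47, 9, 49, 37, 7, 1.
The distinct values are {0, 1, 4, 6, 7, 9, 10, 11, 13, 15, 16, 17, 24, 25, 28, 29, 36, 37, 38, 40, 42, 43, 44, 46, 47, 49, 52}; there are 27 of them.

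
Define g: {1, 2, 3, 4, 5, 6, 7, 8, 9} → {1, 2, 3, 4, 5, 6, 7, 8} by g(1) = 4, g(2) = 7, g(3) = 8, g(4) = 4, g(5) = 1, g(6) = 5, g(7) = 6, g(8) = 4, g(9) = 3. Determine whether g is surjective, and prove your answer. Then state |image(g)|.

7

No element maps to 2, so g is not surjective.
The image of g is {1, 3, 4, 5, 6, 7, 8}, which has 7 elements.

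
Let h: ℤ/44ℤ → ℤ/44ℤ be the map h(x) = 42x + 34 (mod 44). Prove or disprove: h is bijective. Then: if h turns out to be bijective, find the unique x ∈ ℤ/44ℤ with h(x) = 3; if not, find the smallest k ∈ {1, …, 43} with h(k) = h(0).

22

Recall: h is injective if h(a) = h(b) implies a = b.
We have gcd(42, 44) = 2 > 1. Taking a = 0 and b = 22: h(0) = 34 and h(22) = 42·22 + 34 = 958 ≡ 34 (mod 44).
So h(0) = h(22) while 0 ≠ 22, so h is not injective, hence not bijective.
Since h is not bijective, we find the least positive k with h(k) = h(0): this means 42k ≡ 0 (mod 44), i.e. 44 ∣ 42k. Since gcd(42, 44) = 2, dividing through by 2 this holds exactly when 22 ∣ 21k, and as gcd(21, 22) = 1, exactly when 22 ∣ k.
The smallest positive such k is 22.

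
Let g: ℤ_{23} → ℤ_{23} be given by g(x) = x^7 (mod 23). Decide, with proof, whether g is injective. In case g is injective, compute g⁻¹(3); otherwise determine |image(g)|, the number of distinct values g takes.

Since 23 is prime, the nonzero elements of ℤ_{23} form a cyclic group of order 22.
As gcd(7, 22) = 1, raising to the 7th power is a bijection on this group: if s^7 ≡ t^7 then (st^{−1})^7 = 1, and the only element of order dividing gcd(7, 22) = 1 is 1, so s = t.
With g(0) = 0 this makes g injective on all of ℤ_{23}, hence bijective (finite equal-size domain and codomain). In particular g is injective.
Since g is injective, we find the preimage of 3. The inverse of x ↦ x^7 on (ℤ_{23})^× is x ↦ x^19, because 7·19 = 133 = 6·22 + 1 ≡ 1 (mod 22) and x^{22} = 1 for x ≠ 0 (Fermat). So g⁻¹(3) = 3^19 mod 23.
Repeated squaring mod 23: 3^1 ≡ 3, 3^2 ≡ 3² = 9, 3^4 ≡ 9² = 81 ≡ 12, 3^8 ≡ 12² = 144 ≡ 6, 3^16 ≡ 6² = 36 ≡ 13. Since 19 = 16 + 2 + 1, 3^19 ≡ 13·9·3: 13·9 = 117 ≡ 2, then 2·3 = 6. So 3^19 ≡ 6 (mod 23).
Hence g⁻¹(3) = 6.

6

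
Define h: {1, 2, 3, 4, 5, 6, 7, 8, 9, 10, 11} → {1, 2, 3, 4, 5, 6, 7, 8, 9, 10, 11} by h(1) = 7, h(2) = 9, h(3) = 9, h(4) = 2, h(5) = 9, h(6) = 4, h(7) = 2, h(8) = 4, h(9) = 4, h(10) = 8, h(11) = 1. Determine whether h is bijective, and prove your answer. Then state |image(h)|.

6

h(2) = 9 = h(3) with 2 ≠ 3, so h is not injective, hence not bijective.
The image of h is {1, 2, 4, 7, 8, 9}, which has 6 elements.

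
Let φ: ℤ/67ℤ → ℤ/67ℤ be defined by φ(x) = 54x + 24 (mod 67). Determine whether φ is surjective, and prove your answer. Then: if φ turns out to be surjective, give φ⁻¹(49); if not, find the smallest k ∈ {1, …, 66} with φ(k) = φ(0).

By definition, φ is surjective if every y in the codomain equals φ(x) for some x in the domain.
Since gcd(54, 67) = 1, 54 is invertible modulo 67. Euclid's algorithm: 67 = 1·54 + 13, 54 = 4·13 + 2, 13 = 6·2 + 1; back-substituting gives 1 = 36·54 − 29·67, so 54⁻¹ ≡ 36 (mod 67).
For any y ∈ ℤ/67ℤ, x = 36(y − 24) mod 67 satisfies φ(x) = 54·36(y − 24) + 24 ≡ y (since 54·36 ≡ 1 mod 67). So every y has a preimage.
So φ is surjective.
Since φ is surjective, we find φ⁻¹(49): we need 54x ≡ 49 − 24 ≡ 25 (mod 67). Using 54⁻¹ = 36: x ≡ 36·25 = 900 = 13·67 + 29, so x = 29.
Check: φ(29) = 54·29 + 24 = 1590 = 23·67 + 49 ≡ 49 (mod 67).

29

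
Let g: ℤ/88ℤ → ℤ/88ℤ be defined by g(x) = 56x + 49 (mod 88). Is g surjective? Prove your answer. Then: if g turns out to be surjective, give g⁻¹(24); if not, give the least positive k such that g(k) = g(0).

11

Since gcd(56, 88) = 8, we have 56x ≡ 0 (mod 8) for all x, so g(x) ≡ 1 (mod 8).
But 0 ≢ 1 (mod 8), so 0 ∈ ℤ/88ℤ has no preimage. So g is not surjective.
Since g is not surjective, we find the least positive k with g(k) = g(0): this means 56k ≡ 0 (mod 88), i.e. 88 ∣ 56k. Since gcd(56, 88) = 8, dividing through by 8 this holds exactly when 11 ∣ 7k, and as gcd(7, 11) = 1, exactly when 11 ∣ k.
The smallest positive such k is 11.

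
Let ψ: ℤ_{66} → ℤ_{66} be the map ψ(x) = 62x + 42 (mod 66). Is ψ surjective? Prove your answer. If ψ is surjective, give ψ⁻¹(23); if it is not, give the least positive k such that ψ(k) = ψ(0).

Since gcd(62, 66) = 2, we have 62x ≡ 0 (mod 2) for all x, so ψ(x) ≡ 0 (mod 2).
But 1 ≢ 0 (mod 2), so 1 ∈ ℤ_{66} has no preimage. So ψ is not surjective.
Since ψ is not surjective, we find the least positive k with ψ(k) = ψ(0): this means 62k ≡ 0 (mod 66), i.e. 66 ∣ 62k. Since gcd(62, 66) = 2, dividing through by 2 this holds exactly when 33 ∣ 31k, and as gcd(31, 33) = 1, exactly when 33 ∣ k.
The smallest positive such k is 33.

33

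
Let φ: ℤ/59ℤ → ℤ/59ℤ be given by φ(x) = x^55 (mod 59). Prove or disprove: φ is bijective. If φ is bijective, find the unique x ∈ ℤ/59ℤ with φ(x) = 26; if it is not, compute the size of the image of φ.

Since 59 is prime, the nonzero elements of ℤ/59ℤ form a cyclic group of order 58.
As gcd(55, 58) = 1, raising to the 55th power is a bijection on this group: if s^55 ≡ t^55 then (st^{−1})^55 = 1, and the only element of order dividing gcd(55, 58) = 1 is 1, so s = t.
With φ(0) = 0 this makes φ injective on all of ℤ/59ℤ, hence bijective (finite equal-size domain and codomain). In particular φ is bijective.
Since φ is bijective, we find the preimage of 26. The inverse of x ↦ x^55 on (ℤ/59ℤ)^× is x ↦ x^19, because 55·19 = 1045 = 18·58 + 1 ≡ 1 (mod 58) and x^{58} = 1 for x ≠ 0 (Fermat). So φ⁻¹(26) = 26^19 mod 59.
Repeated squaring mod 59: 26^1 ≡ 26, 26^2 ≡ 26² = 676 ≡ 27, 26^4 ≡ 27² = 729 ≡ 21, 26^8 ≡ 21² = 441 ≡ 28, 26^16 ≡ 28² = 784 ≡ 17. Since 19 = 16 + 2 + 1, 26^19 ≡ 17·27·26: 17·27 = 459 ≡ 46, then 46·26 = 1196 ≡ 16. So 26^19 ≡ 16 (mod 59).
Hence φ⁻¹(26) = 16.

16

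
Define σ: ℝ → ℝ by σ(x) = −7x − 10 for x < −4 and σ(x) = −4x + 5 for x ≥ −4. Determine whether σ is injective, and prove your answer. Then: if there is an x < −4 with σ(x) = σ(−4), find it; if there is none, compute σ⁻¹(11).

-31/7

Both pieces are strictly decreasing (slopes −7 and −4), so each is injective on its own interval.
The left piece maps (−∞, −4) onto (18, ∞); the right piece maps [−4, ∞) onto (−∞, 21].
These images overlap. In particular σ(−4) = 21 (right piece), and solving −7x − 10 = 21 on the left piece gives x = −31/7 < −4.
So σ(−31/7) = σ(−4) with −31/7 ≠ −4, and σ is not injective. This x = −31/7 is the requested value below −4.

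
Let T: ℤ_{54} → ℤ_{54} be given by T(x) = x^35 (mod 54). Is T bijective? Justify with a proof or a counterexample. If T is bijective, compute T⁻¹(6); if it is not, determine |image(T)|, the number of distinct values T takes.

T(0) = 0^35 = 0.
T(6): Repeated squaring mod 54: 6^1 ≡ 6, 6^2 ≡ 6² = 36, 6^4 ≡ 36² = 1296 ≡ 0, 6^8 ≡ 0² = 0, 6^16 ≡ 0² = 0, 6^32 ≡ 0² = 0. Since 35 = 32 + 2 + 1, 6^35 ≡ 0·36·6: 0·36 = 0, then 0·6 = 0. So 6^35 ≡ 0 (mod 54).
So T(0) = T(6) = 0 while 0 ≠ 6, thus T is not injective, hence not bijective.
Since T is not bijective, we determine |image(T)|. Computing x^35 mod 54 for each x (by repeated squaring, reducing mod 54 at every step), the values T(0), T(1), …, T(53) are: 0, 1, 14, 27, 34, 11, 0, 31, 44, 27, 46, 5, 0, 25, 2, 27, 22, 35, 0, 37, 50, 27, 16, 47, 0, 13, 26, 27, 28, 41, 0, 7, 38, 27, 4, 17, 0, 19, 32, 27, 52, 29, 0, 49, 8, 27, 10, 23, 0, 43, 20, 27, 40, 53.
The distinct values are {0, 1, 2, 4, 5, 7, 8, 10, 11, 13, 14, 16, 17, 19, 20, 22, 23, 25, 26, 27, 28, 29, 31, 32, 34, 35, 37, 38, 40, 41, 43, 44, 46, 47, 49, 50, 52, 53}; there are 38 of them.

38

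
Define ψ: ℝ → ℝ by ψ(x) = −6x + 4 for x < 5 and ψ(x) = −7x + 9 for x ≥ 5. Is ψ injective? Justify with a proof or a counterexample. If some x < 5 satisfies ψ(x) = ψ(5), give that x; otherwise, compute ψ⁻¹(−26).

Both pieces are strictly decreasing (slopes −6 and −7), so each is injective on its own interval.
The left piece maps (−∞, 5) onto (−26, ∞); the right piece maps [5, ∞) onto (−∞, −26].
These images are disjoint, so no value is attained by both pieces. Therefore ψ is injective.
Because the two images are disjoint, no x < 5 has ψ(x) = ψ(5), so we compute ψ⁻¹(−26): −26 lies in (−∞, −26], so solve −7x + 9 = −26: x = (−26 − 9)/(−7) = 5.

5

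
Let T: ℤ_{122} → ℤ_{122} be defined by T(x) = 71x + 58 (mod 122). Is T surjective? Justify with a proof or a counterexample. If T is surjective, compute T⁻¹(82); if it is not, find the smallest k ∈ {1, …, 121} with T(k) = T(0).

100

Since gcd(71, 122) = 1, 71 is invertible modulo 122. Euclid's algorithm: 122 = 1·71 + 51, 71 = 1·51 + 20, 51 = 2·20 + 11, 20 = 1·11 + 9, 11 = 1·9 + 2, 9 = 4·2 + 1; back-substituting gives 1 = 55·71 − 32·122, so 71⁻¹ ≡ 55 (mod 122).
Then y ↦ 55(y − 58) is a two-sided inverse to T, so every y ∈ ℤ_{122} has a preimage.
Hence T is surjective.
Since T is surjective, we compute T⁻¹(82): solve 71x + 58 ≡ 82 (mod 122), i.e. 71x ≡ 24 (mod 122).
Multiplying by 71⁻¹ = 55 gives x ≡ 55·24 = 1320 = 10·122 + 100 ≡ 100 (mod 122).
Check: T(100) = 71·100 + 58 = 7158 = 58·122 + 82 ≡ 82 (mod 122).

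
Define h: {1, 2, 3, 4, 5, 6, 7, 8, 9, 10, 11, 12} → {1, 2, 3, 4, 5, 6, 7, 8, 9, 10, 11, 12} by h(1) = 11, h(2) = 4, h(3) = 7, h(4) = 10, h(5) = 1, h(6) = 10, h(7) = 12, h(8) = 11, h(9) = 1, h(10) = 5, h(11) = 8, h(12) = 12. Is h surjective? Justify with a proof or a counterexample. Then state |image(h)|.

8

No element maps to 2, so h is not surjective.
The image of h is {1, 4, 5, 7, 8, 10, 11, 12}, which has 8 elements.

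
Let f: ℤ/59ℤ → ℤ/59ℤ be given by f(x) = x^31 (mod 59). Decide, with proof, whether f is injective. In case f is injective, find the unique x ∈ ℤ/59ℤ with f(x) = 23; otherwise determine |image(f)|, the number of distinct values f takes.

6

Since 59 is prime, the nonzero elements of ℤ/59ℤ form a cyclic group of order 58.
As gcd(31, 58) = 1, raising to the 31st power is a bijection on this group: if s^31 ≡ t^31 then (st^{−1})^31 = 1, and the only element of order dividing gcd(31, 58) = 1 is 1, so s = t.
With f(0) = 0 this makes f injective on all of ℤ/59ℤ, hence bijective (finite equal-size domain and codomain). In particular f is injective.
Since f is injective, we find the preimage of 23. The inverse of x ↦ x^31 on (ℤ/59ℤ)^× is x ↦ x^15, because 31·15 = 465 = 8·58 + 1 ≡ 1 (mod 58) and x^{58} = 1 for x ≠ 0 (Fermat). So f⁻¹(23) = 23^15 mod 59.
Repeated squaring mod 59: 23^1 ≡ 23, 23^2 ≡ 23² = 529 ≡ 57, 23^4 ≡ 57² = 3249 ≡ 4, 23^8 ≡ 4² = 16. Since 15 = 8 + 4 + 2 + 1, 23^15 ≡ 16·4·57·23: 16·4 = 64 ≡ 5, then 5·57 = 285 ≡ 49, then 49·23 = 1127 ≡ 6. So 23^15 ≡ 6 (mod 59).
Hence f⁻¹(23) = 6.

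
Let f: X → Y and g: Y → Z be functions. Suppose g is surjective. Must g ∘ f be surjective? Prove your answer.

not surjective

No. Take X = {0}, Y = Z = {0, 1, 2}, f(0) = 0, and g = identity (surjective).
Then (g ∘ f)(0) = 0, and 2 ∈ Z has no preimage under g ∘ f, so g ∘ f is not surjective.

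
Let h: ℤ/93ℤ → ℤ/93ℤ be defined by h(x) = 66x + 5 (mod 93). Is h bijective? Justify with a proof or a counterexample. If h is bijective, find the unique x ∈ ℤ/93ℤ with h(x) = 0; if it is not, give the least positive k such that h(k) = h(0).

31

By definition, injectivity means: for all s, t in the domain, h(s) = h(t) implies s = t.
We have gcd(66, 93) = 3 > 1. Taking s = 0 and t = 31: h(0) = 5 and h(31) = 66·31 + 5 = 2051 ≡ 5 (mod 93).
So h(0) = h(31) while 0 ≠ 31, thus h is not injective, hence not bijective.
Since h is not bijective, we find the least positive k with h(k) = h(0): this means 66k ≡ 0 (mod 93), i.e. 93 ∣ 66k. Since gcd(66, 93) = 3, dividing through by 3 this holds exactly when 31 ∣ 22k, and as gcd(22, 31) = 1, exactly when 31 ∣ k.
The smallest positive such k is 31.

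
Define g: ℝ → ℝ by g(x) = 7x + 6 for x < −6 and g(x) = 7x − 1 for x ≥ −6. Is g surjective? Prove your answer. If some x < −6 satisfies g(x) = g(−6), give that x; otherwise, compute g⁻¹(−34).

-7

Both pieces are strictly increasing (slopes 7 and 7), so each is injective on its own interval.
The left piece maps (−∞, −6) onto (−∞, −36); the right piece maps [−6, ∞) onto [−43, ∞).
The union (−∞, −36) ∪ [−43, ∞) covers ℝ, so g is surjective.
For the follow-up: the images overlap, so an x < −6 with g(x) = g(−6) exists. g(−6) = −43; solving 7x + 6 = −43 for x < −6 gives x = (−43 − 6)/7 = −7.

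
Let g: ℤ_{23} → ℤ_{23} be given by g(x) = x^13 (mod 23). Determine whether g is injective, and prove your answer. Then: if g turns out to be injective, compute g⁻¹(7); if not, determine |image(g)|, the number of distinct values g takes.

19

Since 23 is prime, the nonzero elements of ℤ_{23} form a cyclic group of order 22.
As gcd(13, 22) = 1, raising to the 13th power is a bijection on this group: if u^13 ≡ v^13 then (uv^{−1})^13 = 1, and the only element of order dividing gcd(13, 22) = 1 is 1, so u = v.
With g(0) = 0 this makes g injective on all of ℤ_{23}, hence bijective (finite equal-size domain and codomain). In particular g is injective.
Since g is injective, we find the preimage of 7. The inverse of x ↦ x^13 on (ℤ_{23})^× is x ↦ x^17, because 13·17 = 221 = 10·22 + 1 ≡ 1 (mod 22) and x^{22} = 1 for x ≠ 0 (Fermat). So g⁻¹(7) = 7^17 mod 23.
Repeated squaring mod 23: 7^1 ≡ 7, 7^2 ≡ 7² = 49 ≡ 3, 7^4 ≡ 3² = 9, 7^8 ≡ 9² = 81 ≡ 12, 7^16 ≡ 12² = 144 ≡ 6. Since 17 = 16 + 1, 7^17 ≡ 6·7: 6·7 = 42 ≡ 19. So 7^17 ≡ 19 (mod 23).
Hence g⁻¹(7) = 19.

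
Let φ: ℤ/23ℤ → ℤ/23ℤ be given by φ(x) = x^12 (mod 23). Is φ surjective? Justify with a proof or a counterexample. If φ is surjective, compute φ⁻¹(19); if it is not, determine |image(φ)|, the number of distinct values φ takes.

12

φ(11): Repeated squaring mod 23: 11^1 ≡ 11, 11^2 ≡ 11² = 121 ≡ 6, 11^4 ≡ 6² = 36 ≡ 13, 11^8 ≡ 13² = 169 ≡ 8. Since 12 = 8 + 4, 11^12 ≡ 8·13: 8·13 = 104 ≡ 12. So 11^12 ≡ 12 (mod 23).
φ(12): Repeated squaring mod 23: 12^1 ≡ 12, 12^2 ≡ 12² = 144 ≡ 6, 12^4 ≡ 6² = 36 ≡ 13, 12^8 ≡ 13² = 169 ≡ 8. Since 12 = 8 + 4, 12^12 ≡ 8·13: 8·13 = 104 ≡ 12. So 12^12 ≡ 12 (mod 23).
So φ(11) = φ(12) = 12 while 11 ≠ 12, thus φ is not injective.
A non-injective map from the 23-element set ℤ/23ℤ to itself takes at most 22 distinct values, so it cannot be surjective. Thus φ is not surjective.
Since φ is not surjective, we determine |image(φ)|. Computing x^12 mod 23 for each x (by repeated squaring, reducing mod 23 at every step), the values φ(0), φ(1), …, φ(22) are: 0, 1, 2, 3, 4, 18, 6, 16, 8, 9, 13, 12, 12, 13, 9, 8, 16, 6, 18, 4, 3, 2, 1.
The distinct values are {0, 1, 2, 3, 4, 6, 8, 9, 12, 13, 16, 18}; there are 12 of them.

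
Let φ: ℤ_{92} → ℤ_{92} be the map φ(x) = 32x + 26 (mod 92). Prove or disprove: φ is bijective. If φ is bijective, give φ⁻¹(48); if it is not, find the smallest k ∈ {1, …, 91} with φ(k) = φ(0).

23

We have gcd(32, 92) = 4 > 1. Taking a = 0 and b = 23: φ(0) = 26 and φ(23) = 32·23 + 26 = 762 ≡ 26 (mod 92).
So φ(0) = φ(23) while 0 ≠ 23, hence φ is not injective, hence not bijective.
Since φ is not bijective, we find the least positive k with φ(k) = φ(0): this means 32k ≡ 0 (mod 92), i.e. 92 ∣ 32k. Since gcd(32, 92) = 4, dividing through by 4 this holds exactly when 23 ∣ 8k, and as gcd(8, 23) = 1, exactly when 23 ∣ k.
The smallest positive such k is 23.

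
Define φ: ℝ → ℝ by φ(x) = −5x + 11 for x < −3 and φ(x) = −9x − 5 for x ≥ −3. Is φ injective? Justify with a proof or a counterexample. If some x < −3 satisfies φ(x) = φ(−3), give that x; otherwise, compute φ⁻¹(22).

Both pieces are strictly decreasing (slopes −5 and −9), so each is injective on its own interval.
The left piece maps (−∞, −3) onto (26, ∞); the right piece maps [−3, ∞) onto (−∞, 22].
These images are disjoint, so no value is attained by both pieces. Hence φ is injective.
Because the two images are disjoint, no x < −3 has φ(x) = φ(−3), so we compute φ⁻¹(22): 22 lies in (−∞, 22], so solve −9x − 5 = 22: x = (22 + 5)/(−9) = −3.

-3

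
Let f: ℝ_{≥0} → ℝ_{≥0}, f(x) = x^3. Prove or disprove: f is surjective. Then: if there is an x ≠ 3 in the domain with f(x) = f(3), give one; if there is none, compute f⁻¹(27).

3

For any y ∈ ℝ_{≥0}, x = y^{1/3} ∈ ℝ_{≥0} gives f(x) = y, so f is surjective.
Since x ↦ x^3 is strictly increasing on ℝ_{≥0}, it is injective there, so no x ≠ 3 in the domain has f(x) = f(3). We therefore compute f⁻¹(27) = 27^{1/3} = 3 (indeed 3^3 = 27).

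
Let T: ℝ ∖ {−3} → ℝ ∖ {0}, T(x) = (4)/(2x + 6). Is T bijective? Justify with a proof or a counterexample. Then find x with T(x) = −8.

Suppose T(a) = T(b). Cross-multiplying: (4)(2b + 6) = (4)(2a + 6).
Expanding both sides and cancelling the symmetric terms leaves −8·(a − b) = 0. Since −8 ≠ 0, a = b. Therefore T is injective.
For any y ≠ 0, solving y(2x + 6) = 4 for x gives a well-defined x ≠ −3. So T is surjective.
So T is bijective.
Solving T(x) = −8: cross-multiplying gives 4 = −8(2x + 6), which rearranges to 16x = −52, so x = −13/4.

-13/4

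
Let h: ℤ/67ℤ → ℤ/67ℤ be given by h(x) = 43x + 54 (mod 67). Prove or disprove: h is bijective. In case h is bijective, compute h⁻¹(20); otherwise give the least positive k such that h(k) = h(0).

Recall that injectivity means: for all u, v in the domain, h(u) = h(v) implies u = v.
Suppose h(u) = h(v) in ℤ/67ℤ. Then 43u + 54 ≡ 43v + 54 (mod 67), hence 43(u − v) ≡ 0 (mod 67).
Since gcd(43, 67) = 1, 43 is invertible modulo 67, hence u − v ≡ 0 (mod 67), i.e. u = v.
We now compute 43⁻¹ mod 67 explicitly. Euclid's algorithm: 67 = 1·43 + 24, 43 = 1·24 + 19, 24 = 1·19 + 5, 19 = 3·5 + 4, 5 = 1·4 + 1; back-substituting gives 1 = 53·43 − 34·67, so 43⁻¹ ≡ 53 (mod 67).
Then y ↦ 53(y − 54) is a two-sided inverse to h, so every y ∈ ℤ/67ℤ has a preimage.
So h is bijective.
Since h is bijective, we find h⁻¹(20): we need 43x ≡ 20 − 54 ≡ 33 (mod 67). Using 43⁻¹ = 53: x ≡ 53·33 = 1749 = 26·67 + 7, so x = 7.
Check: h(7) = 43·7 + 54 = 355 = 5·67 + 20 ≡ 20 (mod 67).

7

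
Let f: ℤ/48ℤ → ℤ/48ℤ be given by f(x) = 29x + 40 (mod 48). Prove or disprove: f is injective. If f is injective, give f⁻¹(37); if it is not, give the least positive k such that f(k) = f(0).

33

If f(u) = f(v), then 29u ≡ 29v (mod 48). Because gcd(29, 48) = 1, we may cancel 29 to get u ≡ v (mod 48).
Therefore f is injective.
We now compute 29⁻¹ mod 48 explicitly. Euclid's algorithm: 48 = 1·29 + 19, 29 = 1·19 + 10, 19 = 1·10 + 9, 10 = 1·9 + 1; back-substituting gives 1 = 5·29 − 3·48, so 29⁻¹ ≡ 5 (mod 48).
Since f is injective, we find f⁻¹(37): we need 29x ≡ 37 − 40 ≡ 45 (mod 48). Using 29⁻¹ = 5: x ≡ 5·45 = 225 = 4·48 + 33, so x = 33.
Check: f(33) = 29·33 + 40 = 997 = 20·48 + 37 ≡ 37 (mod 48).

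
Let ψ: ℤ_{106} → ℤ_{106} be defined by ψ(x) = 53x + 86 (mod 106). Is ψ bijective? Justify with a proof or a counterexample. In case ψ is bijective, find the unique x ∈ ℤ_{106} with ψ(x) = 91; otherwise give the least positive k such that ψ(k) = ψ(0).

2

We have gcd(53, 106) = 53 > 1. Taking u = 0 and v = 2: ψ(0) = 86 and ψ(2) = 53·2 + 86 = 192 ≡ 86 (mod 106).
So ψ(0) = ψ(2) while 0 ≠ 2, therefore ψ is not injective, hence not bijective.
Since ψ is not bijective, we find the least positive k with ψ(k) = ψ(0): this means 53k ≡ 0 (mod 106), i.e. 106 ∣ 53k. Since gcd(53, 106) = 53, dividing through by 53 this holds exactly when 2 ∣ k.
The smallest positive such k is 2.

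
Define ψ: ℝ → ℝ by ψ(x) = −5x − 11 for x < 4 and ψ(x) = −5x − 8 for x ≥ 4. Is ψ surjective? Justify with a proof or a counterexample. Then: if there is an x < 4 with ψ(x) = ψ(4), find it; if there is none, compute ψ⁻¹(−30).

Both pieces are strictly decreasing (slopes −5 and −5), so each is injective on its own interval.
The left piece maps (−∞, 4) onto (−31, ∞); the right piece maps [4, ∞) onto (−∞, −28].
The union (−31, ∞) ∪ (−∞, −28] covers ℝ, so ψ is surjective.
For the follow-up: the images overlap, so an x < 4 with ψ(x) = ψ(4) exists. ψ(4) = −28; solving −5x − 11 = −28 for x < 4 gives x = (−28 + 11)/(−5) = 17/5.

17/5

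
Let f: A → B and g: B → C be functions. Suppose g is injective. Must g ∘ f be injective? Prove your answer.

No. Take A = {1, 2}, B = C = {1, 2}, f(1) = f(2) = 1, and g = identity (injective).
Then (g ∘ f)(1) = (g ∘ f)(2) = 1 with 1 ≠ 2, so g ∘ f is not injective.

not injective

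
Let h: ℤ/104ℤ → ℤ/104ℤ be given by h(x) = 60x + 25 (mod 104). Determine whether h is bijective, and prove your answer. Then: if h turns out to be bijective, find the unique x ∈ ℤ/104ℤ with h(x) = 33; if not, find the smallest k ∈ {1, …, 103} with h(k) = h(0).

We have gcd(60, 104) = 4 > 1. Taking u = 0 and v = 26: h(0) = 25 and h(26) = 60·26 + 25 = 1585 ≡ 25 (mod 104).
So h(0) = h(26) while 0 ≠ 26, hence h is not injective, hence not bijective.
Since h is not bijective, we find the least positive k with h(k) = h(0): this means 60k ≡ 0 (mod 104), i.e. 104 ∣ 60k. Since gcd(60, 104) = 4, dividing through by 4 this holds exactly when 26 ∣ 15k, and as gcd(15, 26) = 1, exactly when 26 ∣ k.
The smallest positive such k is 26.

26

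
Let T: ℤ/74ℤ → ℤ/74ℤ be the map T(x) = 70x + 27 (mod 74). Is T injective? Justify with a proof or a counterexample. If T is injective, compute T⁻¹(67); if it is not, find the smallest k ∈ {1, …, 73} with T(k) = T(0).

37

We have gcd(70, 74) = 2 > 1. Taking u = 0 and v = 37: T(0) = 27 and T(37) = 70·37 + 27 = 2617 ≡ 27 (mod 74).
So T(0) = T(37) while 0 ≠ 37, thus T is not injective.
Since T is not injective, we find the least positive k with T(k) = T(0): this means 70k ≡ 0 (mod 74), i.e. 74 ∣ 70k. Since gcd(70, 74) = 2, dividing through by 2 this holds exactly when 37 ∣ 35k, and as gcd(35, 37) = 1, exactly when 37 ∣ k.
The smallest positive such k is 37.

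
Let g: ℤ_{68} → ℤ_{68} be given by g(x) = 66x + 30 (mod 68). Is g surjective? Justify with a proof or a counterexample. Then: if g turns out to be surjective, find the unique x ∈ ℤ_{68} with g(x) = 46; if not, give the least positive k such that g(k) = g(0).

Recall that g is surjective if every y in the codomain equals g(x) for some x in the domain.
Since gcd(66, 68) = 2, we have 66x ≡ 0 (mod 2) for all x, so g(x) ≡ 0 (mod 2).
But 1 ≢ 0 (mod 2), so 1 ∈ ℤ_{68} has no preimage. Hence g is not surjective.
Since g is not surjective, we find the least positive k with g(k) = g(0): this means 66k ≡ 0 (mod 68), i.e. 68 ∣ 66k. Since gcd(66, 68) = 2, dividing through by 2 this holds exactly when 34 ∣ 33k, and as gcd(33, 34) = 1, exactly when 34 ∣ k.
The smallest positive such k is 34.

34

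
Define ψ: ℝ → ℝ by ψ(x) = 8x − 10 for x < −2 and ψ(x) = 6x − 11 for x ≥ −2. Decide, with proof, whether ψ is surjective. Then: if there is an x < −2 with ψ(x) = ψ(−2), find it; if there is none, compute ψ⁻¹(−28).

-9/4

Both pieces are strictly increasing (slopes 8 and 6), so each is injective on its own interval.
The left piece maps (−∞, −2) onto (−∞, −26); the right piece maps [−2, ∞) onto [−23, ∞).
The union (−∞, −26) ∪ [−23, ∞) omits the interval between −26 and −23; in particular −26 has no preimage. So ψ is not surjective.
Because the two images are disjoint, no x < −2 has ψ(x) = ψ(−2), so we compute ψ⁻¹(−28): −28 lies in (−∞, −26), so solve 8x − 10 = −28: x = (−28 + 10)/8 = −9/4.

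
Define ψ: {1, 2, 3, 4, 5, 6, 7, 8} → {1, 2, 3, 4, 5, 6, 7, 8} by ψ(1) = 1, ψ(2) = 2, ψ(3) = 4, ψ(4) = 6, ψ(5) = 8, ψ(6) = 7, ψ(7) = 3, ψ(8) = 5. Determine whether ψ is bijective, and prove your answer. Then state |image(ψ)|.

8

The values 1, 2, 4, 6, 8, 7, 3, 5 are a permutation of {1, 2, 3, 4, 5, 6, 7, 8}: each element appears exactly once.
So ψ is injective and surjective, hence bijective.
The image of ψ is {1, 2, 3, 4, 5, 6, 7, 8}, which has 8 elements.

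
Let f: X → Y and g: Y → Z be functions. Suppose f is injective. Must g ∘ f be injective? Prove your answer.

not injective

No. Take X = Y = Z = {1, 2}, f = identity (injective), and g(x) = 1 for every x.
Then (g ∘ f)(1) = 1 = (g ∘ f)(2) with 1 ≠ 2, so g ∘ f is not injective.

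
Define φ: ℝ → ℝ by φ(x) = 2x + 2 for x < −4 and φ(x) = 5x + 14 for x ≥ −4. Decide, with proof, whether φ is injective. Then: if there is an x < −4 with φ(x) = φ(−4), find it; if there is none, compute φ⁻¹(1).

Both pieces are strictly increasing (slopes 2 and 5), so each is injective on its own interval.
The left piece maps (−∞, −4) onto (−∞, −6); the right piece maps [−4, ∞) onto [−6, ∞).
These images are disjoint, so no value is attained by both pieces. Therefore φ is injective.
Because the two images are disjoint, no x < −4 has φ(x) = φ(−4), so we compute φ⁻¹(1): 1 lies in [−6, ∞), so solve 5x + 14 = 1: x = (1 − 14)/5 = −13/5.

-13/5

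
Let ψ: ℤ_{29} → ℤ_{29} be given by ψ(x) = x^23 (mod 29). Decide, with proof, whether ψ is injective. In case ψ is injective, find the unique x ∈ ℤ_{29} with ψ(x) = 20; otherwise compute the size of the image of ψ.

7

Since 29 is prime, the nonzero elements of ℤ_{29} form a cyclic group of order 28.
As gcd(23, 28) = 1, raising to the 23rd power is a bijection on this group: if a^23 ≡ b^23 then (ab^{−1})^23 = 1, and the only element of order dividing gcd(23, 28) = 1 is 1, so a = b.
With ψ(0) = 0 this makes ψ injective on all of ℤ_{29}, hence bijective (finite equal-size domain and codomain). In particular ψ is injective.
Since ψ is injective, we find the preimage of 20. The inverse of x ↦ x^23 on (ℤ_{29})^× is x ↦ x^11, because 23·11 = 253 = 9·28 + 1 ≡ 1 (mod 28) and x^{28} = 1 for x ≠ 0 (Fermat). So ψ⁻¹(20) = 20^11 mod 29.
Repeated squaring mod 29: 20^1 ≡ 20, 20^2 ≡ 20² = 400 ≡ 23, 20^4 ≡ 23² = 529 ≡ 7, 20^8 ≡ 7² = 49 ≡ 20. Since 11 = 8 + 2 + 1, 20^11 ≡ 20·23·20: 20·23 = 460 ≡ 25, then 25·20 = 500 ≡ 7. So 20^11 ≡ 7 (mod 29).
Hence ψ⁻¹(20) = 7.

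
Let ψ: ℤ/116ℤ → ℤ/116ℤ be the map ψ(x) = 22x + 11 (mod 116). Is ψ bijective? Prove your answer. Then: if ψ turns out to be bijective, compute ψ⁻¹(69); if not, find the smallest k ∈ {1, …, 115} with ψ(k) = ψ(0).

By definition, ψ is injective when ψ(u) = ψ(v) forces u = v.
We have gcd(22, 116) = 2 > 1. Taking u = 0 and v = 58: ψ(0) = 11 and ψ(58) = 22·58 + 11 = 1287 ≡ 11 (mod 116).
So ψ(0) = ψ(58) while 0 ≠ 58, so ψ is not injective, hence not bijective.
Since ψ is not bijective, we find the least positive k with ψ(k) = ψ(0): this means 22k ≡ 0 (mod 116), i.e. 116 ∣ 22k. Since gcd(22, 116) = 2, dividing through by 2 this holds exactly when 58 ∣ 11k, and as gcd(11, 58) = 1, exactly when 58 ∣ k.
The smallest positive such k is 58.

58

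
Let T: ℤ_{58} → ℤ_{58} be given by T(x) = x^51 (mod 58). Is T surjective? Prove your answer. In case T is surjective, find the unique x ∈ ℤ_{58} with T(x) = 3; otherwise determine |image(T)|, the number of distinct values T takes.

15

Computing x^51 mod 58 for each x (by repeated squaring, reducing mod 58 at every step), the values T(0), T(1), …, T(57) are: 0, 1, 10, 37, 42, 33, 22, 49, 14, 35, 40, 27, 46, 5, 26, 3, 24, 41, 2, 47, 52, 15, 38, 7, 54, 45, 50, 19, 28, 29, 30, 39, 8, 13, 4, 51, 20, 43, 6, 11, 56, 17, 34, 55, 32, 53, 12, 31, 18, 23, 44, 9, 36, 25, 16, 21, 48, 57.
Every element of ℤ_{58} appears exactly once in this list, so T is a bijection, and in particular surjective.
Since T is surjective, we read off the preimage of 3 from the same table: T(15) = 3, so T⁻¹(3) = 15.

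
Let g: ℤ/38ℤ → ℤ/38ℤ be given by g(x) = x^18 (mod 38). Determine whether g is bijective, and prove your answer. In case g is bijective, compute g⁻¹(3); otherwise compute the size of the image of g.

4

g(1) = 1^18 = 1.
g(3): Repeated squaring mod 38: 3^1 ≡ 3, 3^2 ≡ 3² = 9, 3^4 ≡ 9² = 81 ≡ 5, 3^8 ≡ 5² = 25, 3^16 ≡ 25² = 625 ≡ 17. Since 18 = 16 + 2, 3^18 ≡ 17·9: 17·9 = 153 ≡ 1. So 3^18 ≡ 1 (mod 38).
So g(1) = g(3) = 1 while 1 ≠ 3, hence g is not injective, hence not bijective.
Since g is not bijective, we determine |image(g)|. Computing x^18 mod 38 for each x (by repeated squaring, reducing mod 38 at every step), the values g(0), g(1), …, g(37) are: 0, 1, 20, 1, 20, 1, 20, 1, 20, 1, 20, 1, 20, 1, 20, 1, 20, 1, 20, 19, 20, 1, 20, 1, 20, 1, 20, 1, 20, 1, 20, 1, 20, 1, 20, 1, 20, 1.
The distinct values are {0, 1, 19, 20}; there are 4 of them.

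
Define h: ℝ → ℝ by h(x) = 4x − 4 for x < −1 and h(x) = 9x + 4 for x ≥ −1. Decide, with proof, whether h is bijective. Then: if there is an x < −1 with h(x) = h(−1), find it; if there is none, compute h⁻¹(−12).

-2

Both pieces are strictly increasing (slopes 4 and 9), so each is injective on its own interval.
The left piece maps (−∞, −1) onto (−∞, −8); the right piece maps [−1, ∞) onto [−5, ∞).
The images leave a gap (−8 has no preimage), so h is not surjective, hence not bijective.
Because the two images are disjoint, no x < −1 has h(x) = h(−1), so we compute h⁻¹(−12): −12 lies in (−∞, −8), so solve 4x − 4 = −12: x = (−12 + 4)/4 = −2.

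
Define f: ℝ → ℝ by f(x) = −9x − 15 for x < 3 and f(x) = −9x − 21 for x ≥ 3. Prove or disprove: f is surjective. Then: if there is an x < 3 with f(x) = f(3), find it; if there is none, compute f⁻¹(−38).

23/9

Both pieces are strictly decreasing (slopes −9 and −9), so each is injective on its own interval.
The left piece maps (−∞, 3) onto (−42, ∞); the right piece maps [3, ∞) onto (−∞, −48].
The union (−42, ∞) ∪ (−∞, −48] omits the interval between −42 and −48; in particular −42 has no preimage. So f is not surjective.
Because the two images are disjoint, no x < 3 has f(x) = f(3), so we compute f⁻¹(−38): −38 lies in (−42, ∞), so solve −9x − 15 = −38: x = (−38 + 15)/(−9) = 23/9.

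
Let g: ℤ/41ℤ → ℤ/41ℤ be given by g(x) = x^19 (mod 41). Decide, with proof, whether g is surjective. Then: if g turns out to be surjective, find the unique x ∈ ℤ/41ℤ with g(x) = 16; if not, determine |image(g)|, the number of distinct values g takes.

18

Since 41 is prime, the nonzero elements of ℤ/41ℤ form a cyclic group of order 40.
As gcd(19, 40) = 1, raising to the 19th power is a bijection on this group: if a^19 ≡ b^19 then (ab^{−1})^19 = 1, and the only element of order dividing gcd(19, 40) = 1 is 1, so a = b.
With g(0) = 0 this makes g injective on all of ℤ/41ℤ, hence bijective (finite equal-size domain and codomain). In particular g is surjective.
Since g is surjective, we find the preimage of 16. The inverse of x ↦ x^19 on (ℤ/41ℤ)^× is x ↦ x^19, because 19·19 = 361 = 9·40 + 1 ≡ 1 (mod 40) and x^{40} = 1 for x ≠ 0 (Fermat). So g⁻¹(16) = 16^19 mod 41.
Repeated squaring mod 41: 16^1 ≡ 16, 16^2 ≡ 16² = 256 ≡ 10, 16^4 ≡ 10² = 100 ≡ 18, 16^8 ≡ 18² = 324 ≡ 37, 16^16 ≡ 37² = 1369 ≡ 16. Since 19 = 16 + 2 + 1, 16^19 ≡ 16·10·16: 16·10 = 160 ≡ 37, then 37·16 = 592 ≡ 18. So 16^19 ≡ 18 (mod 41).
Hence g⁻¹(16) = 18.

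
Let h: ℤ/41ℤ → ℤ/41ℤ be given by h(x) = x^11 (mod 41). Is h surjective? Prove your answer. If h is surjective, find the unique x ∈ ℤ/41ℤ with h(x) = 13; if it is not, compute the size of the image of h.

Since 41 is prime, the nonzero elements of ℤ/41ℤ form a cyclic group of order 40.
As gcd(11, 40) = 1, raising to the 11th power is a bijection on this group: if x_1^11 ≡ x_2^11 then (x_1x_2^{−1})^11 = 1, and the only element of order dividing gcd(11, 40) = 1 is 1, so x_1 = x_2.
With h(0) = 0 this makes h injective on all of ℤ/41ℤ, hence bijective (finite equal-size domain and codomain). In particular h is surjective.
Since h is surjective, we find the preimage of 13. The inverse of x ↦ x^11 on (ℤ/41ℤ)^× is x ↦ x^11, because 11·11 = 121 = 3·40 + 1 ≡ 1 (mod 40) and x^{40} = 1 for x ≠ 0 (Fermat). So h⁻¹(13) = 13^11 mod 41.
Repeated squaring mod 41: 13^1 ≡ 13, 13^2 ≡ 13² = 169 ≡ 5, 13^4 ≡ 5² = 25, 13^8 ≡ 25² = 625 ≡ 10. Since 11 = 8 + 2 + 1, 13^11 ≡ 10·5·13: 10·5 = 50 ≡ 9, then 9·13 = 117 ≡ 35. So 13^11 ≡ 35 (mod 41).
Hence h⁻¹(13) = 35.

35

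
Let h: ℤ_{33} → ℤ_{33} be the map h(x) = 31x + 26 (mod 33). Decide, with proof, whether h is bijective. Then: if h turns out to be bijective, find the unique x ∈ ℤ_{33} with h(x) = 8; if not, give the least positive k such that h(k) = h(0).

9

Recall that h is injective when h(s) = h(t) forces s = t.
Suppose h(s) = h(t) in ℤ_{33}. Then 31s + 26 ≡ 31t + 26 (mod 33), therefore 31(s − t) ≡ 0 (mod 33).
Since gcd(31, 33) = 1, 31 is invertible modulo 33, thus s − t ≡ 0 (mod 33), i.e. s = t.
We now compute 31⁻¹ mod 33 explicitly. Euclid's algorithm: 33 = 1·31 + 2, 31 = 15·2 + 1; back-substituting gives 1 = 16·31 − 15·33, so 31⁻¹ ≡ 16 (mod 33).
Then y ↦ 16(y − 26) is a two-sided inverse to h, so every y ∈ ℤ_{33} has a preimage.
So h is bijective.
Since h is bijective, we find h⁻¹(8): we need 31x ≡ 8 − 26 ≡ 15 (mod 33). Using 31⁻¹ = 16: x ≡ 16·15 = 240 = 7·33 + 9, so x = 9.
Check: h(9) = 31·9 + 26 = 305 = 9·33 + 8 ≡ 8 (mod 33).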